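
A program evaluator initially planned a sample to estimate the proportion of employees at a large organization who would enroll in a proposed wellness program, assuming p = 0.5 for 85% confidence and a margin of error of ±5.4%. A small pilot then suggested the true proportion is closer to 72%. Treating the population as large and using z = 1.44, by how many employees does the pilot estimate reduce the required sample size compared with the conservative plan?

34

Conservative (p = 0.5): n = 1.44² × 0.25 / 0.054² ≈ 177.78 → 178.
Using p = 0.72: p(1−p) = 0.2016, so n = 1.44² × 0.2016 / 0.054² ≈ 143.36 → 144.
Reduction: 178 − 144 = 34.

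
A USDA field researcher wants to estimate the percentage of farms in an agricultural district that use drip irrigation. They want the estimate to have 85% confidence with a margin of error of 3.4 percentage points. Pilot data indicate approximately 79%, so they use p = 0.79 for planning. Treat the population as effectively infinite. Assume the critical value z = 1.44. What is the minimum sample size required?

298

With p = 0.79, p(1−p) = 0.1659.
n = z²·p(1−p)/E² = 1.44² × 0.1659 / 0.034² = 2.0736 × 0.1659 / 0.001156 ≈ 297.59.
Rounding up gives n = 298.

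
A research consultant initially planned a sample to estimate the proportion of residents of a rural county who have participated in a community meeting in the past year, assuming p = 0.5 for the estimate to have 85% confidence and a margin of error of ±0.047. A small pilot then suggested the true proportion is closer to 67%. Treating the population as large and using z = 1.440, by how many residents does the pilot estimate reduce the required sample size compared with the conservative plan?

Conservative (p = 0.5): n = 1.440² × 0.25 / 0.047² ≈ 234.68 → 235.
Using p = 0.67: p(1−p) = 0.2211, so n = 1.440² × 0.2211 / 0.047² ≈ 207.55 → 208.
Reduction: 235 − 208 = 27.

27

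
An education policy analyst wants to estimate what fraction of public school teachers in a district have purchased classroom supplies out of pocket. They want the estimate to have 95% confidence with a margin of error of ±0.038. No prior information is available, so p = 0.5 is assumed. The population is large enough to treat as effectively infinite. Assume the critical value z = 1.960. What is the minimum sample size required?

666

With p = 0.5, p(1−p) = 0.25.
n = z²·p(1−p)/E² = 1.960² × 0.2500 / 0.038² = 3.8416 × 0.2500 / 0.001444 ≈ 665.10.
Rounding up gives n = 666.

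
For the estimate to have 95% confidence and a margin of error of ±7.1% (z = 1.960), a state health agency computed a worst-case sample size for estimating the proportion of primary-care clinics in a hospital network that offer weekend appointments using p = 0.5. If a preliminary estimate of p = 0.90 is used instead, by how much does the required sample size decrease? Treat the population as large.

122

Conservative (p = 0.5): n = 1.960² × 0.25 / 0.071² ≈ 190.52 → 191.
Using p = 0.90: p(1−p) = 0.0900, so n = 1.960² × 0.0900 / 0.071² ≈ 68.59 → 69.
Reduction: 191 − 69 = 122.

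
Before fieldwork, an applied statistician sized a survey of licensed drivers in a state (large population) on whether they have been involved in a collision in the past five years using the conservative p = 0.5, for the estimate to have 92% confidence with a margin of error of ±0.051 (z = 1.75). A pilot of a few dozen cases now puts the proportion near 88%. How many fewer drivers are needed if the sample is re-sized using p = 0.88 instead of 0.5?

170

Conservative (p = 0.5): n = 1.75² × 0.25 / 0.051² ≈ 294.36 → 295.
Using p = 0.88: p(1−p) = 0.1056, so n = 1.75² × 0.1056 / 0.051² ≈ 124.34 → 125.
Reduction: 295 − 125 = 170.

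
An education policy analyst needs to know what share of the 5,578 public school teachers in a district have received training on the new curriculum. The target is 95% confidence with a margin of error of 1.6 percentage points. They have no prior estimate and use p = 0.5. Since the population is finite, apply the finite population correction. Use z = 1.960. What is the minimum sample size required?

Unadjusted: n₀ = 1.960² × 0.50 × 0.50 / 0.016² ≈ 3751.56, so n₀ = 3752.
Finite population correction with N = 5,578: n = n₀ / (1 + (n₀−1)/N) = 3752 / (1 + 3751/5578) = 3752 / 1.6725 ≈ 2243.40.
Rounding up, n = 2244.

2244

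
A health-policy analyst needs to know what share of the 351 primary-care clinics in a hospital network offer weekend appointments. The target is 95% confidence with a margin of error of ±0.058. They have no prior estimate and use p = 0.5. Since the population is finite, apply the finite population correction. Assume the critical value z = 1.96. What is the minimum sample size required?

158

Unadjusted: n₀ = 1.96² × 0.50 × 0.50 / 0.058² ≈ 285.49, so n₀ = 286.
Finite population correction with N = 351: n = n₀ / (1 + (n₀−1)/N) = 286 / (1 + 285/351) = 286 / 1.8120 ≈ 157.84.
Rounding up, n = 158.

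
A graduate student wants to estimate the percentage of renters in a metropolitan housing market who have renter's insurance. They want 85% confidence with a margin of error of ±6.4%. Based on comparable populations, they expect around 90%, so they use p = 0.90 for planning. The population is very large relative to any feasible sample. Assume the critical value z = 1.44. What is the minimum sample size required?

With p = 0.90, p(1−p) = 0.0900.
n = z²·p(1−p)/E² = 1.44² × 0.0900 / 0.064² = 2.0736 × 0.0900 / 0.004096 ≈ 45.56.
Rounding up gives n = 46.

46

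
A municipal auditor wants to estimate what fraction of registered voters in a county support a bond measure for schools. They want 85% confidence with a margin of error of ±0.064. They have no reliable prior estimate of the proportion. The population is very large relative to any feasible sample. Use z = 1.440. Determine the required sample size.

127

With no prior estimate, use p = 0.5, giving p(1−p) = 0.25.
n = z²·p(1−p)/E² = 1.440² × 0.2500 / 0.064² = 2.0736 × 0.2500 / 0.004096 ≈ 126.56.
Rounding up gives n = 127.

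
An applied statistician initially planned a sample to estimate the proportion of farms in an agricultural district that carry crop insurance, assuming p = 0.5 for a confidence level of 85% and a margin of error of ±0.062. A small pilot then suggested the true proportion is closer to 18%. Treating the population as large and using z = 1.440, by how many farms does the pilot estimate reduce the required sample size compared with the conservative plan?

Conservative (p = 0.5): n = 1.440² × 0.25 / 0.062² ≈ 134.86 → 135.
Using p = 0.18: p(1−p) = 0.1476, so n = 1.440² × 0.1476 / 0.062² ≈ 79.62 → 80.
Reduction: 135 − 80 = 55.

55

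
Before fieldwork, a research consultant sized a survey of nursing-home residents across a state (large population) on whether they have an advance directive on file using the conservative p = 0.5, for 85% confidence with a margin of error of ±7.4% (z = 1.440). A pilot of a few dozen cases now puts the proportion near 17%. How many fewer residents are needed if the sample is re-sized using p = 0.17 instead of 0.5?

41

Conservative (p = 0.5): n = 1.440² × 0.25 / 0.074² ≈ 94.67 → 95.
Using p = 0.17: p(1−p) = 0.1411, so n = 1.440² × 0.1411 / 0.074² ≈ 53.43 → 54.
Reduction: 95 − 54 = 41.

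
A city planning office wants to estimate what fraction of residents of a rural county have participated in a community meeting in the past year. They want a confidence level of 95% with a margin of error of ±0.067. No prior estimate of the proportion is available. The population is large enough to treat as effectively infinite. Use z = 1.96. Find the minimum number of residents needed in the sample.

With no prior estimate, use p = 0.5, giving p(1−p) = 0.25.
n = z²·p(1−p)/E² = 1.96² × 0.2500 / 0.067² = 3.8416 × 0.2500 / 0.004489 ≈ 213.95.
Rounding up gives n = 214.

214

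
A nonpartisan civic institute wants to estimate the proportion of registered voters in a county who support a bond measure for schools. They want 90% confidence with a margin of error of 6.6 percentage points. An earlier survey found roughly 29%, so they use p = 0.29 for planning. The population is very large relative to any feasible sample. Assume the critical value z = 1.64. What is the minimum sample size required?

128

With p = 0.29, p(1−p) = 0.2059.
n = z²·p(1−p)/E² = 1.64² × 0.2059 / 0.066² = 2.6896 × 0.2059 / 0.004356 ≈ 127.13.
Rounding up gives n = 128.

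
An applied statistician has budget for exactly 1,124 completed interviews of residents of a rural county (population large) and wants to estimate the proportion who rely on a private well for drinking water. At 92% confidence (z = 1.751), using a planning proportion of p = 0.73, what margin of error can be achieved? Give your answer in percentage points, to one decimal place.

2.3

SE(p̂) = √[p(1−p)/n] = √[0.1971/1124] = 0.01324.
E = z × SE = 1.751 × 0.01324 = 0.02319, or 2.3 percentage points.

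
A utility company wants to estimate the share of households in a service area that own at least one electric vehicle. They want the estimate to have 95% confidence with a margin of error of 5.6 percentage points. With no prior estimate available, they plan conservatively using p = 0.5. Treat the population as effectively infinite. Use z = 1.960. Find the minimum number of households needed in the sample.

307

With p = 0.5, p(1−p) = 0.25.
n = z²·p(1−p)/E² = 1.960² × 0.2500 / 0.056² = 3.8416 × 0.2500 / 0.003136 ≈ 306.25.
Rounding up gives n = 307.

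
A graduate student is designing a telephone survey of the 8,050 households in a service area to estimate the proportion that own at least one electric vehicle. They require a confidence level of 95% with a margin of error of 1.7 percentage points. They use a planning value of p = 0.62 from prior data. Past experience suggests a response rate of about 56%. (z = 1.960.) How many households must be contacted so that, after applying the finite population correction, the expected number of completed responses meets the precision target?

Completed interviews needed (unadjusted): n₀ = 1.960² × 0.2356 / 0.017² ≈ 3131.77 → 3132.
FPC for N = 8,050: n = 3132 / (1 + 3131/8050) = 3132 / 1.3889 ≈ 2254.95 → 2255.
At a 56% response rate, contacts needed = 2255 / 0.56 ≈ 4026.79 → 4027.

4027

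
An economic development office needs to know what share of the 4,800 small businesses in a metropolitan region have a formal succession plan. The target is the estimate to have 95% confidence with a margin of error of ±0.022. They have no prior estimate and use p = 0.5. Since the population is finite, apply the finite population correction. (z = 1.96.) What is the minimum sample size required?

Unadjusted: n₀ = 1.96² × 0.50 × 0.50 / 0.022² ≈ 1984.30, so n₀ = 1985.
Finite population correction with N = 4,800: n = n₀ / (1 + (n₀−1)/N) = 1985 / (1 + 1984/4800) = 1985 / 1.4133 ≈ 1404.48.
Rounding up, n = 1405.

1405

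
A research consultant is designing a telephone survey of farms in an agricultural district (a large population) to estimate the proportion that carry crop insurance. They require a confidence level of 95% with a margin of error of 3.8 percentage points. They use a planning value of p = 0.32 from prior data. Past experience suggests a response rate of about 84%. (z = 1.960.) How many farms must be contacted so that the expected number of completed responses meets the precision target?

Completed interviews needed: n₀ = 1.960² × 0.2176 / 0.038² ≈ 578.90 → 579.
At an 84% response rate, contacts needed = 579 / 0.84 ≈ 689.29 → 690.

690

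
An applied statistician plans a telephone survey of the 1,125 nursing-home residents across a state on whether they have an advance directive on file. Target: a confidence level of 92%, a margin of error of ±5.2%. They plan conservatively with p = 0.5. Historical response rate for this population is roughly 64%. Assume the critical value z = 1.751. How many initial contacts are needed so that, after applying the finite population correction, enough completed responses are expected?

355

Completed interviews needed (unadjusted): n₀ = 1.751² × 0.2500 / 0.052² ≈ 283.47 → 284.
FPC for N = 1,125: n = 284 / (1 + 283/1125) = 284 / 1.2516 ≈ 226.92 → 227.
At a 64% response rate, contacts needed = 227 / 0.64 ≈ 354.69 → 355.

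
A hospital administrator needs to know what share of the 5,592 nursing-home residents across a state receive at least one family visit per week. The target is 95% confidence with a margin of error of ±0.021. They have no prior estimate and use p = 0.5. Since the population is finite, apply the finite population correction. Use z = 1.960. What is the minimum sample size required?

1568

Unadjusted: n₀ = 1.960² × 0.50 × 0.50 / 0.021² ≈ 2177.78, so n₀ = 2178.
Finite population correction with N = 5,592: n = n₀ / (1 + (n₀−1)/N) = 2178 / (1 + 2177/5592) = 2178 / 1.3893 ≈ 1567.69.
Rounding up, n = 1568.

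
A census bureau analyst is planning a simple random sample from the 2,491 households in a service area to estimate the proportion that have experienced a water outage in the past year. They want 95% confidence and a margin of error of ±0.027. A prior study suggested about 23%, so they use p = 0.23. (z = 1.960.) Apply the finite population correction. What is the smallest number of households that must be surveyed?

Unadjusted: n₀ = 1.960² × 0.23 × 0.77 / 0.027² ≈ 933.26, so n₀ = 934.
Finite population correction with N = 2,491: n = n₀ / (1 + (n₀−1)/N) = 934 / (1 + 933/2491) = 934 / 1.3745 ≈ 679.50.
Rounding up, n = 680.

680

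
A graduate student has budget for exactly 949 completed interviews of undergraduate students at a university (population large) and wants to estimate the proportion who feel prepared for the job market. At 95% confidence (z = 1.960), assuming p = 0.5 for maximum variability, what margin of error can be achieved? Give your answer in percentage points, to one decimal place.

3.2

SE(p̂) = √[p(1−p)/n] = √[0.2500/949] = 0.01623.
E = z × SE = 1.960 × 0.01623 = 0.03181, or 3.2 percentage points.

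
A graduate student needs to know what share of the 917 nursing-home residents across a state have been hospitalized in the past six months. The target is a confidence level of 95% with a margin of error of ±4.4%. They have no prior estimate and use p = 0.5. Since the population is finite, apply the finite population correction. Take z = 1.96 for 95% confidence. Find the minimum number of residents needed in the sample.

323

Unadjusted: n₀ = 1.96² × 0.50 × 0.50 / 0.044² ≈ 496.07, so n₀ = 497.
Finite population correction with N = 917: n = n₀ / (1 + (n₀−1)/N) = 497 / (1 + 496/917) = 497 / 1.5409 ≈ 322.54.
Rounding up, n = 323.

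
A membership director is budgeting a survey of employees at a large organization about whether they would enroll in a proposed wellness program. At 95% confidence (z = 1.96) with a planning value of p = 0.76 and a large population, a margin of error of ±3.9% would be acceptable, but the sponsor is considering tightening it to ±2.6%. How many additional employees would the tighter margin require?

576

At ±3.9%: n = 1.96² × 0.1824 / 0.039² ≈ 460.69 → 461.
At ±2.6%: n = 1.96² × 0.1824 / 0.026² ≈ 1036.55 → 1037.
Additional respondents: 1037 − 461 = 576.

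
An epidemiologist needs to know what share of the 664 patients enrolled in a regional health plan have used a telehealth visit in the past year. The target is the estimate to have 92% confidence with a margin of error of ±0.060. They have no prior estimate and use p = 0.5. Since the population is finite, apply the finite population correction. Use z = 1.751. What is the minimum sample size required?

162

Unadjusted: n₀ = 1.751² × 0.50 × 0.50 / 0.060² ≈ 212.92, so n₀ = 213.
Finite population correction with N = 664: n = n₀ / (1 + (n₀−1)/N) = 213 / (1 + 212/664) = 213 / 1.3193 ≈ 161.45.
Rounding up, n = 162.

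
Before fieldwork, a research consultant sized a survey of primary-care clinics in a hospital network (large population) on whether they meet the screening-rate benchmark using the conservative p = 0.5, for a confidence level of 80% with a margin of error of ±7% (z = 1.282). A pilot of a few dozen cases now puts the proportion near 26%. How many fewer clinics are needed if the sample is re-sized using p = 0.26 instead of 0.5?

19

Conservative (p = 0.5): n = 1.282² × 0.25 / 0.070² ≈ 83.85 → 84.
Using p = 0.26: p(1−p) = 0.1924, so n = 1.282² × 0.1924 / 0.070² ≈ 64.53 → 65.
Reduction: 84 − 65 = 19.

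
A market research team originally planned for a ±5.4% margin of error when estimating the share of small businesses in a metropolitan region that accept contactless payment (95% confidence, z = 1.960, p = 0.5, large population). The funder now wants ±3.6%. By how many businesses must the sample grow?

At ±5.4%: n = 1.960² × 0.2500 / 0.054² ≈ 329.36 → 330.
At ±3.6%: n = 1.960² × 0.2500 / 0.036² ≈ 741.05 → 742.
Additional respondents: 742 − 330 = 412.

412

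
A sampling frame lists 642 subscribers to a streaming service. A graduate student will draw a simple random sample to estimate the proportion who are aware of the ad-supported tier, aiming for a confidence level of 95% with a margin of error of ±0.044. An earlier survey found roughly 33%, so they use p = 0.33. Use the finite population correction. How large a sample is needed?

261

For 95% confidence, z = 1.960.
Unadjusted: n₀ = 1.960² × 0.33 × 0.67 / 0.044² ≈ 438.73, so n₀ = 439.
Finite population correction with N = 642: n = n₀ / (1 + (n₀−1)/N) = 439 / (1 + 438/642) = 439 / 1.6822 ≈ 260.96.
Rounding up, n = 261.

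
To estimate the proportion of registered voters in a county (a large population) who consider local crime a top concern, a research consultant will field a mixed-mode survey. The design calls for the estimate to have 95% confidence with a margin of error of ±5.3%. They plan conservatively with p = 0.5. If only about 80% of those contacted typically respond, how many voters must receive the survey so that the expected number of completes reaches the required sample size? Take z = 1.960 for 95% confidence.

428

Completed interviews needed: n₀ = 1.960² × 0.2500 / 0.053² ≈ 341.90 → 342.
At an 80% response rate, contacts needed = 342 / 0.80 ≈ 427.50 → 428.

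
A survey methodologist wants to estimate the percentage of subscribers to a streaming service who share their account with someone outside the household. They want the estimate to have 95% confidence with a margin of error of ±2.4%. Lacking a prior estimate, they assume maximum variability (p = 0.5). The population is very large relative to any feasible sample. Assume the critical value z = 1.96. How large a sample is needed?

1668

With p = 0.5, p(1−p) = 0.25.
n = z²·p(1−p)/E² = 1.96² × 0.2500 / 0.024² = 3.8416 × 0.2500 / 0.000576 ≈ 1667.36.
Rounding up gives n = 1668.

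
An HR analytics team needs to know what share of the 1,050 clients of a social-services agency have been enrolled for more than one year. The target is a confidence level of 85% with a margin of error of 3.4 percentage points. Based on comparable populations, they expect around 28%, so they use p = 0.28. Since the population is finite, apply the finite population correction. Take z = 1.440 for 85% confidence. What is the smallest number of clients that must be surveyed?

270

Unadjusted: n₀ = 1.440² × 0.28 × 0.72 / 0.034² ≈ 361.62, so n₀ = 362.
Finite population correction with N = 1,050: n = n₀ / (1 + (n₀−1)/N) = 362 / (1 + 361/1050) = 362 / 1.3438 ≈ 269.38.
Rounding up, n = 270.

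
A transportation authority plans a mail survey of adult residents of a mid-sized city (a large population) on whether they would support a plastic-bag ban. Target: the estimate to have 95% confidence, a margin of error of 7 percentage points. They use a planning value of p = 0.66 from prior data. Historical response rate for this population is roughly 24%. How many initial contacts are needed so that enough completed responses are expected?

For 95% confidence, z = 1.960.
Completed interviews needed: n₀ = 1.960² × 0.2244 / 0.070² ≈ 175.93 → 176.
At a 24% response rate, contacts needed = 176 / 0.24 ≈ 733.33 → 734.

734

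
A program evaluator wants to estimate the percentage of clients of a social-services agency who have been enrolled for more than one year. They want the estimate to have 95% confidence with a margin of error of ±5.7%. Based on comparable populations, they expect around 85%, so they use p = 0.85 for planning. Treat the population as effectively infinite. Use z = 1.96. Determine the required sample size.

With p = 0.85, p(1−p) = 0.1275.
n = z²·p(1−p)/E² = 1.96² × 0.1275 / 0.057² = 3.8416 × 0.1275 / 0.003249 ≈ 150.76.
Rounding up gives n = 151.

151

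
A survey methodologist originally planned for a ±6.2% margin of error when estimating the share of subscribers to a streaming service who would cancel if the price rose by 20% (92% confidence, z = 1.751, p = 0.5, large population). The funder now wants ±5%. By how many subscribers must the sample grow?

At ±6.2%: n = 1.751² × 0.2500 / 0.062² ≈ 199.40 → 200.
At ±5%: n = 1.751² × 0.2500 / 0.050² ≈ 306.60 → 307.
Additional respondents: 307 − 200 = 107.

107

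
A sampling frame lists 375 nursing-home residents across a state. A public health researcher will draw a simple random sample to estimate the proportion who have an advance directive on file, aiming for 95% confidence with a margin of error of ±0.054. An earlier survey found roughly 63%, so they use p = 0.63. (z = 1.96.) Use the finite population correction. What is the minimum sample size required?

Unadjusted: n₀ = 1.96² × 0.63 × 0.37 / 0.054² ≈ 307.09, so n₀ = 308.
Finite population correction with N = 375: n = n₀ / (1 + (n₀−1)/N) = 308 / (1 + 307/375) = 308 / 1.8187 ≈ 169.35.
Rounding up, n = 170.

170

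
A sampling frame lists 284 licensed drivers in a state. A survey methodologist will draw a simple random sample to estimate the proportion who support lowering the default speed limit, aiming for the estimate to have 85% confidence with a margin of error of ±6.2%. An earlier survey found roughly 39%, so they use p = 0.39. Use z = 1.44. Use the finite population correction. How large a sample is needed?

Unadjusted: n₀ = 1.44² × 0.39 × 0.61 / 0.062² ≈ 128.33, so n₀ = 129.
Finite population correction with N = 284: n = n₀ / (1 + (n₀−1)/N) = 129 / (1 + 128/284) = 129 / 1.4507 ≈ 88.92.
Rounding up, n = 89.

89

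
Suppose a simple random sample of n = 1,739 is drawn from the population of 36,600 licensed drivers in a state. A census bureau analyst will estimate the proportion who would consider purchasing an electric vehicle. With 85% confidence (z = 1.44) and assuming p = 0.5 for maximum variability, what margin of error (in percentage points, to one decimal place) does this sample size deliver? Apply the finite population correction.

Finite-population factor: (N−n)/(N−1) = (36600−1739)/(36600−1) = 0.9525.
SE(p̂) = √[p(1−p)/n · (N−n)/(N−1)] = √[0.2500/1739 × 0.9525] = 0.01170.
E = z × SE = 1.44 × 0.01170 = 0.01685 ≈ 1.7 percentage points.

1.7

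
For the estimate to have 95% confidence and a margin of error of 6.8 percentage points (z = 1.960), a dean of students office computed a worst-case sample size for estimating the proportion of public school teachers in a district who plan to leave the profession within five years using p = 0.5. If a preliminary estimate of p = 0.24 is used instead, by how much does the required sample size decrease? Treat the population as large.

Conservative (p = 0.5): n = 1.960² × 0.25 / 0.068² ≈ 207.70 → 208.
Using p = 0.24: p(1−p) = 0.1824, so n = 1.960² × 0.1824 / 0.068² ≈ 151.54 → 152.
Reduction: 208 − 152 = 56.

56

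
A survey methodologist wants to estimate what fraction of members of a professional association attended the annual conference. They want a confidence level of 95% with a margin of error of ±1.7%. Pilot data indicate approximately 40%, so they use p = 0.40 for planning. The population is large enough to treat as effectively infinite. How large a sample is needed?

For 95% confidence, z = 1.960.
With p = 0.40, p(1−p) = 0.2400.
n = z²·p(1−p)/E² = 1.960² × 0.2400 / 0.017² = 3.8416 × 0.2400 / 0.000289 ≈ 3190.26.
Rounding up gives n = 3191.

3191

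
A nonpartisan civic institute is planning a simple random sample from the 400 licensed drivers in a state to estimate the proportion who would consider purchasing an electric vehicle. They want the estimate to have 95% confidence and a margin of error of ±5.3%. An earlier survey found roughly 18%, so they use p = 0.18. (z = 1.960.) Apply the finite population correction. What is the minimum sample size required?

Unadjusted: n₀ = 1.960² × 0.18 × 0.82 / 0.053² ≈ 201.86, so n₀ = 202.
Finite population correction with N = 400: n = n₀ / (1 + (n₀−1)/N) = 202 / (1 + 201/400) = 202 / 1.5025 ≈ 134.44.
Rounding up, n = 135.

135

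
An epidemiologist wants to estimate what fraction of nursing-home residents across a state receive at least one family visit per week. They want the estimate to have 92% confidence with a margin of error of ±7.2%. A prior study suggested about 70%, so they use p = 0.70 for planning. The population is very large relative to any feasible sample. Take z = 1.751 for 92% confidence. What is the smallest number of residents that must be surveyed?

125

With p = 0.70, p(1−p) = 0.2100.
n = z²·p(1−p)/E² = 1.751² × 0.2100 / 0.072² = 3.0660 × 0.2100 / 0.005184 ≈ 124.20.
Rounding up gives n = 125.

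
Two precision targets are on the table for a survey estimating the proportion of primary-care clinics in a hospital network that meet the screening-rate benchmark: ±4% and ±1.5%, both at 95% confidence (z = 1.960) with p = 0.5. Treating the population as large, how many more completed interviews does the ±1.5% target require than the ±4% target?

3668

At ±4%: n = 1.960² × 0.2500 / 0.040² ≈ 600.25 → 601.
At ±1.5%: n = 1.960² × 0.2500 / 0.015² ≈ 4268.44 → 4269.
Additional respondents: 4269 − 601 = 3668.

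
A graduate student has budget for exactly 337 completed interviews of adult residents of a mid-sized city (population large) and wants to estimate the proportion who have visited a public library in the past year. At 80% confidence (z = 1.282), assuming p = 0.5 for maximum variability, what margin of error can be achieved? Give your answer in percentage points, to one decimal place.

3.5

SE(p̂) = √[p(1−p)/n] = √[0.2500/337] = 0.02724.
E = z × SE = 1.282 × 0.02724 = 0.03492, or 3.5 percentage points.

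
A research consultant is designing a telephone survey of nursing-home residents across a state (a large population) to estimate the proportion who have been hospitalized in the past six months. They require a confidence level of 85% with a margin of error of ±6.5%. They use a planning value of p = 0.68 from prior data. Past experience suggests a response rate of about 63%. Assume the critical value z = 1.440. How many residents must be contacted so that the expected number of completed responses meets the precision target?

170

Completed interviews needed: n₀ = 1.440² × 0.2176 / 0.065² ≈ 106.80 → 107.
At a 63% response rate, contacts needed = 107 / 0.63 ≈ 169.84 → 170.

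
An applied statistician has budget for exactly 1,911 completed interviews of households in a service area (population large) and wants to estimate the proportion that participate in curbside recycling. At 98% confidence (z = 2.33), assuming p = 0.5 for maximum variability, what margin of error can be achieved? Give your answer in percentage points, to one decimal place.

SE(p̂) = √[p(1−p)/n] = √[0.2500/1911] = 0.01144.
E = z × SE = 2.33 × 0.01144 = 0.02665, or 2.7 percentage points.

2.7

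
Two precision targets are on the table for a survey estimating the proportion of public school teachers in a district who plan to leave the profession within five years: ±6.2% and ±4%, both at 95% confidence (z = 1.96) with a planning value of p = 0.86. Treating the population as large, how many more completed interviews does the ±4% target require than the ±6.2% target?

169

At ±6.2%: n = 1.96² × 0.1204 / 0.062² ≈ 120.32 → 121.
At ±4%: n = 1.96² × 0.1204 / 0.040² ≈ 289.08 → 290.
Additional respondents: 290 − 121 = 169.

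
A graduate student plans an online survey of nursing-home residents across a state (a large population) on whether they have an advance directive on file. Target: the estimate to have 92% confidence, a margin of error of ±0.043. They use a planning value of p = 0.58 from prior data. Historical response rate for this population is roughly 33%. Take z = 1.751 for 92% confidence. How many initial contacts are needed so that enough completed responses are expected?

1225

Completed interviews needed: n₀ = 1.751² × 0.2436 / 0.043² ≈ 403.94 → 404.
At a 33% response rate, contacts needed = 404 / 0.33 ≈ 1224.24 → 1225.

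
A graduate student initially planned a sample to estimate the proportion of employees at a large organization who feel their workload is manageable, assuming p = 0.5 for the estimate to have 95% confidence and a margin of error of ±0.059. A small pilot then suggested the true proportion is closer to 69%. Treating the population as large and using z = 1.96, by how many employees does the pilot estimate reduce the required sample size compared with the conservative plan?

39

Conservative (p = 0.5): n = 1.96² × 0.25 / 0.059² ≈ 275.90 → 276.
Using p = 0.69: p(1−p) = 0.2139, so n = 1.96² × 0.2139 / 0.059² ≈ 236.06 → 237.
Reduction: 276 − 237 = 39.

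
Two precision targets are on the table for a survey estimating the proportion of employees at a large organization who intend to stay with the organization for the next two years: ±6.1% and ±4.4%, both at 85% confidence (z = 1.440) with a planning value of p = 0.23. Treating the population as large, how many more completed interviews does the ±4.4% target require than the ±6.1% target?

91

At ±6.1%: n = 1.440² × 0.1771 / 0.061² ≈ 98.69 → 99.
At ±4.4%: n = 1.440² × 0.1771 / 0.044² ≈ 189.69 → 190.
Additional respondents: 190 − 99 = 91.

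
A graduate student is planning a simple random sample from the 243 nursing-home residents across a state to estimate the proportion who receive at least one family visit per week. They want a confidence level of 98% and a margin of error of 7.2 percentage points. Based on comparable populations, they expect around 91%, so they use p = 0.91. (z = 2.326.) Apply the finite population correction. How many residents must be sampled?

Unadjusted: n₀ = 2.326² × 0.91 × 0.09 / 0.072² ≈ 85.47, so n₀ = 86.
Finite population correction with N = 243: n = n₀ / (1 + (n₀−1)/N) = 86 / (1 + 85/243) = 86 / 1.3498 ≈ 63.71.
Rounding up, n = 64.

64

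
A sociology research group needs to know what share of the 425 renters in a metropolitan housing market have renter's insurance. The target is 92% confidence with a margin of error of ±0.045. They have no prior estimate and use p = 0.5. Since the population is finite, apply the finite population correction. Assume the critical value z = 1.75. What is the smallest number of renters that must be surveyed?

Unadjusted: n₀ = 1.75² × 0.50 × 0.50 / 0.045² ≈ 378.09, so n₀ = 379.
Finite population correction with N = 425: n = n₀ / (1 + (n₀−1)/N) = 379 / (1 + 378/425) = 379 / 1.8894 ≈ 200.59.
Rounding up, n = 201.

201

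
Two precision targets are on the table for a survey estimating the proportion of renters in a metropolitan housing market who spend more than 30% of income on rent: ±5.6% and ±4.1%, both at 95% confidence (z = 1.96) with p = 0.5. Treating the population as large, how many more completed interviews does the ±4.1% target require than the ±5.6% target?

265

At ±5.6%: n = 1.96² × 0.2500 / 0.056² ≈ 306.25 → 307.
At ±4.1%: n = 1.96² × 0.2500 / 0.041² ≈ 571.33 → 572.
Additional respondents: 572 − 307 = 265.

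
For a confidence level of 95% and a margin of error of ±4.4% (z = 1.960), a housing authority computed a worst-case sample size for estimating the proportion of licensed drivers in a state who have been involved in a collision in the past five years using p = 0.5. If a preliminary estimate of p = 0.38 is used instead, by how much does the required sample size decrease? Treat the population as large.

29

Conservative (p = 0.5): n = 1.960² × 0.25 / 0.044² ≈ 496.07 → 497.
Using p = 0.38: p(1−p) = 0.2356, so n = 1.960² × 0.2356 / 0.044² ≈ 467.50 → 468.
Reduction: 497 − 468 = 29.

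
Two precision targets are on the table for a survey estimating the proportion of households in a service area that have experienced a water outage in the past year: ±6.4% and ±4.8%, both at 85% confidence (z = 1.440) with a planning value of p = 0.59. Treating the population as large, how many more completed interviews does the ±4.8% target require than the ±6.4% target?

95

At ±6.4%: n = 1.440² × 0.2419 / 0.064² ≈ 122.46 → 123.
At ±4.8%: n = 1.440² × 0.2419 / 0.048² ≈ 217.71 → 218.
Additional respondents: 218 − 123 = 95.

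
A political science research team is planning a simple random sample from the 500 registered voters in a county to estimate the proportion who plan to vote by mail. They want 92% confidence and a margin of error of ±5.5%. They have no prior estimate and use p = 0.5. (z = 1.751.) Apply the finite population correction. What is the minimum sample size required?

Unadjusted: n₀ = 1.751² × 0.50 × 0.50 / 0.055² ≈ 253.39, so n₀ = 254.
Finite population correction with N = 500: n = n₀ / (1 + (n₀−1)/N) = 254 / (1 + 253/500) = 254 / 1.5060 ≈ 168.66.
Rounding up, n = 169.

169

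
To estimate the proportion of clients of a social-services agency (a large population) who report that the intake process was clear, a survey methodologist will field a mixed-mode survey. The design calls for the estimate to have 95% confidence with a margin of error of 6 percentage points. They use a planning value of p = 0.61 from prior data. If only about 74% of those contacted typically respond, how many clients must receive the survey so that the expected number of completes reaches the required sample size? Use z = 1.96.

Completed interviews needed: n₀ = 1.96² × 0.2379 / 0.060² ≈ 253.87 → 254.
At a 74% response rate, contacts needed = 254 / 0.74 ≈ 343.24 → 344.

344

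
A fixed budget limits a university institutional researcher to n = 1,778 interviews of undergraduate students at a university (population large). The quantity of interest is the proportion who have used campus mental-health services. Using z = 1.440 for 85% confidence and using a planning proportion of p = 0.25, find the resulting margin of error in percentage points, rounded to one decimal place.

1.5

SE(p̂) = √[p(1−p)/n] = √[0.1875/1778] = 0.01027.
E = z × SE = 1.440 × 0.01027 = 0.01479, or 1.5 percentage points.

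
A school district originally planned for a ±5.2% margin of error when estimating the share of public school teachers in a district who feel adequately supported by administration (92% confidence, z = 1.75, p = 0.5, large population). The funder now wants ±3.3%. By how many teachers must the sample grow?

420

At ±5.2%: n = 1.75² × 0.2500 / 0.052² ≈ 283.15 → 284.
At ±3.3%: n = 1.75² × 0.2500 / 0.033² ≈ 703.05 → 704.
Additional respondents: 704 − 284 = 420.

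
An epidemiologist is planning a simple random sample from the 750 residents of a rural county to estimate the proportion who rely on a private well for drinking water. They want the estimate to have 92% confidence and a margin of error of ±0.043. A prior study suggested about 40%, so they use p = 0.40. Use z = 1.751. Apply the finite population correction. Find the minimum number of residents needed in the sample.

261

Unadjusted: n₀ = 1.751² × 0.40 × 0.60 / 0.043² ≈ 397.97, so n₀ = 398.
Finite population correction with N = 750: n = n₀ / (1 + (n₀−1)/N) = 398 / (1 + 397/750) = 398 / 1.5293 ≈ 260.24.
Rounding up, n = 261.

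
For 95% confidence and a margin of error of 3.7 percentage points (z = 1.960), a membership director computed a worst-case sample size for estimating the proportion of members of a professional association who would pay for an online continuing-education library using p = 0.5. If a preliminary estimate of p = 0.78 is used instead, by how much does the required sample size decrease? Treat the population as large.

220

Conservative (p = 0.5): n = 1.960² × 0.25 / 0.037² ≈ 701.53 → 702.
Using p = 0.78: p(1−p) = 0.1716, so n = 1.960² × 0.1716 / 0.037² ≈ 481.53 → 482.
Reduction: 702 − 482 = 220.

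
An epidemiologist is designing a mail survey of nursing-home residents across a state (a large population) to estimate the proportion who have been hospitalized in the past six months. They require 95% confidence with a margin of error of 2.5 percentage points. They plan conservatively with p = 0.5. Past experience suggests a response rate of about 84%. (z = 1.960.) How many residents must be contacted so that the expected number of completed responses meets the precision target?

1830

Completed interviews needed: n₀ = 1.960² × 0.2500 / 0.025² ≈ 1536.64 → 1537.
At an 84% response rate, contacts needed = 1537 / 0.84 ≈ 1829.76 → 1830.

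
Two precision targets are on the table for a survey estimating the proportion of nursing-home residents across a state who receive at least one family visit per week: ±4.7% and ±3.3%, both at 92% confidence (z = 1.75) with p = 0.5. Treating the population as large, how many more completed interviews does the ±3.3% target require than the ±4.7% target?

357

At ±4.7%: n = 1.75² × 0.2500 / 0.047² ≈ 346.59 → 347.
At ±3.3%: n = 1.75² × 0.2500 / 0.033² ≈ 703.05 → 704.
Additional respondents: 704 − 347 = 357.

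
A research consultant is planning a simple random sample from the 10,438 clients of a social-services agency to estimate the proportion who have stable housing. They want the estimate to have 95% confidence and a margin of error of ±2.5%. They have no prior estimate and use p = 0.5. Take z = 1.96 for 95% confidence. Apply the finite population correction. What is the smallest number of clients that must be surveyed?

1340

Unadjusted: n₀ = 1.96² × 0.50 × 0.50 / 0.025² ≈ 1536.64, so n₀ = 1537.
Finite population correction with N = 10,438: n = n₀ / (1 + (n₀−1)/N) = 1537 / (1 + 1536/10438) = 1537 / 1.1472 ≈ 1339.84.
Rounding up, n = 1340.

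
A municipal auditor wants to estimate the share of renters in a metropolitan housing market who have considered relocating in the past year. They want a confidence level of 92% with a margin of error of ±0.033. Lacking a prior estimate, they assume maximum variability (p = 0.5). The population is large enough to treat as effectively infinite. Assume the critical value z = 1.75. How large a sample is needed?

704

With p = 0.5, p(1−p) = 0.25.
n = z²·p(1−p)/E² = 1.75² × 0.2500 / 0.033² = 3.0625 × 0.2500 / 0.001089 ≈ 703.05.
Rounding up gives n = 704.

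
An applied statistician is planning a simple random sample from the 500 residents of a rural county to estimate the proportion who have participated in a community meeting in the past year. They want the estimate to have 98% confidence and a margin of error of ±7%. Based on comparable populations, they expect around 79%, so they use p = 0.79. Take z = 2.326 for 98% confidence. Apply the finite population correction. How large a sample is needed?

135

Unadjusted: n₀ = 2.326² × 0.79 × 0.21 / 0.070² ≈ 183.18, so n₀ = 184.
Finite population correction with N = 500: n = n₀ / (1 + (n₀−1)/N) = 184 / (1 + 183/500) = 184 / 1.3660 ≈ 134.70.
Rounding up, n = 135.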